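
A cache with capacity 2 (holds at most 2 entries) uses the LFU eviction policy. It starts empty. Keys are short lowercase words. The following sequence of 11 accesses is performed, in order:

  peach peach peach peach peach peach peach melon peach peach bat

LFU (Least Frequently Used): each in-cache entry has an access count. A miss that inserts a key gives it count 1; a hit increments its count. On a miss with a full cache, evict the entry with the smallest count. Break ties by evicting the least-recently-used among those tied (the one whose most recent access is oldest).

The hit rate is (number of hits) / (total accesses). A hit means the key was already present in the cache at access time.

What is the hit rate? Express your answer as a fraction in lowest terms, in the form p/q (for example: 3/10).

Answer: 8/11

Derivation:
LFU simulation (capacity=2):
  1. access peach: MISS. Cache: [peach(c=1)]
  2. access peach: HIT, count now 2. Cache: [peach(c=2)]
  3. access peach: HIT, count now 3. Cache: [peach(c=3)]
  4. access peach: HIT, count now 4. Cache: [peach(c=4)]
  5. access peach: HIT, count now 5. Cache: [peach(c=5)]
  6. access peach: HIT, count now 6. Cache: [peach(c=6)]
  7. access peach: HIT, count now 7. Cache: [peach(c=7)]
  8. access melon: MISS. Cache: [melon(c=1) peach(c=7)]
  9. access peach: HIT, count now 8. Cache: [melon(c=1) peach(c=8)]
  10. access peach: HIT, count now 9. Cache: [melon(c=1) peach(c=9)]
  11. access bat: MISS, evict melon(c=1). Cache: [bat(c=1) peach(c=9)]
Total: 8 hits, 3 misses, 1 evictions

Hit rate = 8/11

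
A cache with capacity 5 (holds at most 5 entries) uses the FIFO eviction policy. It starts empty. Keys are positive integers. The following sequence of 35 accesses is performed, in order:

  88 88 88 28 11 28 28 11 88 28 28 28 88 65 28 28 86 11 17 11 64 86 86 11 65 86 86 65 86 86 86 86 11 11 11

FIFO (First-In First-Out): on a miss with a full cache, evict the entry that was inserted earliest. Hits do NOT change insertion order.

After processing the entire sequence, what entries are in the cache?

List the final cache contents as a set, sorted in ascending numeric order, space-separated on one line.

Answer: 11 17 64 65 86

Derivation:
FIFO simulation (capacity=5):
  1. access 88: MISS. Cache (old->new): [88]
  2. access 88: HIT. Cache (old->new): [88]
  3. access 88: HIT. Cache (old->new): [88]
  4. access 28: MISS. Cache (old->new): [88 28]
  5. access 11: MISS. Cache (old->new): [88 28 11]
  6. access 28: HIT. Cache (old->new): [88 28 11]
  7. access 28: HIT. Cache (old->new): [88 28 11]
  8. access 11: HIT. Cache (old->new): [88 28 11]
  9. access 88: HIT. Cache (old->new): [88 28 11]
  10. access 28: HIT. Cache (old->new): [88 28 11]
  11. access 28: HIT. Cache (old->new): [88 28 11]
  12. access 28: HIT. Cache (old->new): [88 28 11]
  13. access 88: HIT. Cache (old->new): [88 28 11]
  14. access 65: MISS. Cache (old->new): [88 28 11 65]
  15. access 28: HIT. Cache (old->new): [88 28 11 65]
  16. access 28: HIT. Cache (old->new): [88 28 11 65]
  17. access 86: MISS. Cache (old->new): [88 28 11 65 86]
  18. access 11: HIT. Cache (old->new): [88 28 11 65 86]
  19. access 17: MISS, evict 88. Cache (old->new): [28 11 65 86 17]
  20. access 11: HIT. Cache (old->new): [28 11 65 86 17]
  21. access 64: MISS, evict 28. Cache (old->new): [11 65 86 17 64]
  22. access 86: HIT. Cache (old->new): [11 65 86 17 64]
  23. access 86: HIT. Cache (old->new): [11 65 86 17 64]
  24. access 11: HIT. Cache (old->new): [11 65 86 17 64]
  25. access 65: HIT. Cache (old->new): [11 65 86 17 64]
  26. access 86: HIT. Cache (old->new): [11 65 86 17 64]
  27. access 86: HIT. Cache (old->new): [11 65 86 17 64]
  28. access 65: HIT. Cache (old->new): [11 65 86 17 64]
  29. access 86: HIT. Cache (old->new): [11 65 86 17 64]
  30. access 86: HIT. Cache (old->new): [11 65 86 17 64]
  31. access 86: HIT. Cache (old->new): [11 65 86 17 64]
  32. access 86: HIT. Cache (old->new): [11 65 86 17 64]
  33. access 11: HIT. Cache (old->new): [11 65 86 17 64]
  34. access 11: HIT. Cache (old->new): [11 65 86 17 64]
  35. access 11: HIT. Cache (old->new): [11 65 86 17 64]
Total: 28 hits, 7 misses, 2 evictions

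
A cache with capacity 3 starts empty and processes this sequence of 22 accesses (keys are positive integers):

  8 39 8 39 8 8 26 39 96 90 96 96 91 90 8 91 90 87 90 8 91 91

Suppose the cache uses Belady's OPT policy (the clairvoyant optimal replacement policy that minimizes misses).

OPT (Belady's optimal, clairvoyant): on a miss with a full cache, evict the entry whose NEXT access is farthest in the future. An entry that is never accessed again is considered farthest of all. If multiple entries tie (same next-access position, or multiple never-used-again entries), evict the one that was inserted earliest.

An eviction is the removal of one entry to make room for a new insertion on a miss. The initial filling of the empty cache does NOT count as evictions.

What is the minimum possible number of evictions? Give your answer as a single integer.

Answer: 5

Derivation:
OPT (Belady) simulation (capacity=3):
  1. access 8: MISS. Cache: [8]
  2. access 39: MISS. Cache: [8 39]
  3. access 8: HIT. Next use of 8: step 5. Cache: [8 39]
  4. access 39: HIT. Next use of 39: step 8. Cache: [8 39]
  5. access 8: HIT. Next use of 8: step 6. Cache: [8 39]
  6. access 8: HIT. Next use of 8: step 15. Cache: [8 39]
  7. access 26: MISS. Cache: [8 39 26]
  8. access 39: HIT. Next use of 39: never. Cache: [8 39 26]
  9. access 96: MISS, evict 39 (next use: never). Cache: [8 26 96]
  10. access 90: MISS, evict 26 (next use: never). Cache: [8 96 90]
  11. access 96: HIT. Next use of 96: step 12. Cache: [8 96 90]
  12. access 96: HIT. Next use of 96: never. Cache: [8 96 90]
  13. access 91: MISS, evict 96 (next use: never). Cache: [8 90 91]
  14. access 90: HIT. Next use of 90: step 17. Cache: [8 90 91]
  15. access 8: HIT. Next use of 8: step 20. Cache: [8 90 91]
  16. access 91: HIT. Next use of 91: step 21. Cache: [8 90 91]
  17. access 90: HIT. Next use of 90: step 19. Cache: [8 90 91]
  18. access 87: MISS, evict 91 (next use: step 21). Cache: [8 90 87]
  19. access 90: HIT. Next use of 90: never. Cache: [8 90 87]
  20. access 8: HIT. Next use of 8: never. Cache: [8 90 87]
  21. access 91: MISS, evict 8 (next use: never). Cache: [90 87 91]
  22. access 91: HIT. Next use of 91: never. Cache: [90 87 91]
Total: 14 hits, 8 misses, 5 evictions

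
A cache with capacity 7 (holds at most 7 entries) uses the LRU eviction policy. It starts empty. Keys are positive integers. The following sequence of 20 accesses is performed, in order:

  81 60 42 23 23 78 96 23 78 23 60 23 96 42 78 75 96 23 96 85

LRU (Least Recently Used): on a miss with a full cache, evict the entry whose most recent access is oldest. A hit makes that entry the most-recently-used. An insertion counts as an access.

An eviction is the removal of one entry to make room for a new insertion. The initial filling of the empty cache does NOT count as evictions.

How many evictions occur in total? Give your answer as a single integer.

LRU simulation (capacity=7):
  1. access 81: MISS. Cache (LRU->MRU): [81]
  2. access 60: MISS. Cache (LRU->MRU): [81 60]
  3. access 42: MISS. Cache (LRU->MRU): [81 60 42]
  4. access 23: MISS. Cache (LRU->MRU): [81 60 42 23]
  5. access 23: HIT. Cache (LRU->MRU): [81 60 42 23]
  6. access 78: MISS. Cache (LRU->MRU): [81 60 42 23 78]
  7. access 96: MISS. Cache (LRU->MRU): [81 60 42 23 78 96]
  8. access 23: HIT. Cache (LRU->MRU): [81 60 42 78 96 23]
  9. access 78: HIT. Cache (LRU->MRU): [81 60 42 96 23 78]
  10. access 23: HIT. Cache (LRU->MRU): [81 60 42 96 78 23]
  11. access 60: HIT. Cache (LRU->MRU): [81 42 96 78 23 60]
  12. access 23: HIT. Cache (LRU->MRU): [81 42 96 78 60 23]
  13. access 96: HIT. Cache (LRU->MRU): [81 42 78 60 23 96]
  14. access 42: HIT. Cache (LRU->MRU): [81 78 60 23 96 42]
  15. access 78: HIT. Cache (LRU->MRU): [81 60 23 96 42 78]
  16. access 75: MISS. Cache (LRU->MRU): [81 60 23 96 42 78 75]
  17. access 96: HIT. Cache (LRU->MRU): [81 60 23 42 78 75 96]
  18. access 23: HIT. Cache (LRU->MRU): [81 60 42 78 75 96 23]
  19. access 96: HIT. Cache (LRU->MRU): [81 60 42 78 75 23 96]
  20. access 85: MISS, evict 81. Cache (LRU->MRU): [60 42 78 75 23 96 85]
Total: 12 hits, 8 misses, 1 evictions

Answer: 1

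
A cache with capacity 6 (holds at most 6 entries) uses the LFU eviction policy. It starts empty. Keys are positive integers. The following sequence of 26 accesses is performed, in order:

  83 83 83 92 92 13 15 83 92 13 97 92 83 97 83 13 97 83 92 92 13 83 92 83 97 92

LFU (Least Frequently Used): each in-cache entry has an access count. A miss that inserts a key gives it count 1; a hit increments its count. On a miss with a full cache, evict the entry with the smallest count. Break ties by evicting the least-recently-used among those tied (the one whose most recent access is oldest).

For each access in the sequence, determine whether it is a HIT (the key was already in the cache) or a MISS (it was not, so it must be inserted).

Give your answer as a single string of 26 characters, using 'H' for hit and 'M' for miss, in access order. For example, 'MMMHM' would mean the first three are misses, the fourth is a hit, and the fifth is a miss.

Answer: MHHMHMMHHHMHHHHHHHHHHHHHHH

Derivation:
LFU simulation (capacity=6):
  1. access 83: MISS. Cache: [83(c=1)]
  2. access 83: HIT, count now 2. Cache: [83(c=2)]
  3. access 83: HIT, count now 3. Cache: [83(c=3)]
  4. access 92: MISS. Cache: [92(c=1) 83(c=3)]
  5. access 92: HIT, count now 2. Cache: [92(c=2) 83(c=3)]
  6. access 13: MISS. Cache: [13(c=1) 92(c=2) 83(c=3)]
  7. access 15: MISS. Cache: [13(c=1) 15(c=1) 92(c=2) 83(c=3)]
  8. access 83: HIT, count now 4. Cache: [13(c=1) 15(c=1) 92(c=2) 83(c=4)]
  9. access 92: HIT, count now 3. Cache: [13(c=1) 15(c=1) 92(c=3) 83(c=4)]
  10. access 13: HIT, count now 2. Cache: [15(c=1) 13(c=2) 92(c=3) 83(c=4)]
  11. access 97: MISS. Cache: [15(c=1) 97(c=1) 13(c=2) 92(c=3) 83(c=4)]
  12. access 92: HIT, count now 4. Cache: [15(c=1) 97(c=1) 13(c=2) 83(c=4) 92(c=4)]
  13. access 83: HIT, count now 5. Cache: [15(c=1) 97(c=1) 13(c=2) 92(c=4) 83(c=5)]
  14. access 97: HIT, count now 2. Cache: [15(c=1) 13(c=2) 97(c=2) 92(c=4) 83(c=5)]
  15. access 83: HIT, count now 6. Cache: [15(c=1) 13(c=2) 97(c=2) 92(c=4) 83(c=6)]
  16. access 13: HIT, count now 3. Cache: [15(c=1) 97(c=2) 13(c=3) 92(c=4) 83(c=6)]
  17. access 97: HIT, count now 3. Cache: [15(c=1) 13(c=3) 97(c=3) 92(c=4) 83(c=6)]
  18. access 83: HIT, count now 7. Cache: [15(c=1) 13(c=3) 97(c=3) 92(c=4) 83(c=7)]
  19. access 92: HIT, count now 5. Cache: [15(c=1) 13(c=3) 97(c=3) 92(c=5) 83(c=7)]
  20. access 92: HIT, count now 6. Cache: [15(c=1) 13(c=3) 97(c=3) 92(c=6) 83(c=7)]
  21. access 13: HIT, count now 4. Cache: [15(c=1) 97(c=3) 13(c=4) 92(c=6) 83(c=7)]
  22. access 83: HIT, count now 8. Cache: [15(c=1) 97(c=3) 13(c=4) 92(c=6) 83(c=8)]
  23. access 92: HIT, count now 7. Cache: [15(c=1) 97(c=3) 13(c=4) 92(c=7) 83(c=8)]
  24. access 83: HIT, count now 9. Cache: [15(c=1) 97(c=3) 13(c=4) 92(c=7) 83(c=9)]
  25. access 97: HIT, count now 4. Cache: [15(c=1) 13(c=4) 97(c=4) 92(c=7) 83(c=9)]
  26. access 92: HIT, count now 8. Cache: [15(c=1) 13(c=4) 97(c=4) 92(c=8) 83(c=9)]
Total: 21 hits, 5 misses, 0 evictions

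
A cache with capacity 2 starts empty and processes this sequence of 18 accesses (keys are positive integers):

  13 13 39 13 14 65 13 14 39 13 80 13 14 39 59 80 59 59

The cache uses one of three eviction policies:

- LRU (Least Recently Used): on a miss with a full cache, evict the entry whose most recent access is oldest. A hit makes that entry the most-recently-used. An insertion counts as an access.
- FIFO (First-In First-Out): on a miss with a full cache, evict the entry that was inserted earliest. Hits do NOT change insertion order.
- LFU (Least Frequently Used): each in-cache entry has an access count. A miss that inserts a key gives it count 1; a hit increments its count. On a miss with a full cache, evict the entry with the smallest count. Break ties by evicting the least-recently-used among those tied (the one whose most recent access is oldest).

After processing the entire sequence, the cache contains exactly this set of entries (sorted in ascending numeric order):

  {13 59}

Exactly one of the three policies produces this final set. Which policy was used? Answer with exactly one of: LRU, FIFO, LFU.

Answer: LFU

Derivation:
Simulating under each policy and comparing final sets:
  LRU: final set = {59 80} -> differs
  FIFO: final set = {59 80} -> differs
  LFU: final set = {13 59} -> MATCHES target
Only LFU produces the target set.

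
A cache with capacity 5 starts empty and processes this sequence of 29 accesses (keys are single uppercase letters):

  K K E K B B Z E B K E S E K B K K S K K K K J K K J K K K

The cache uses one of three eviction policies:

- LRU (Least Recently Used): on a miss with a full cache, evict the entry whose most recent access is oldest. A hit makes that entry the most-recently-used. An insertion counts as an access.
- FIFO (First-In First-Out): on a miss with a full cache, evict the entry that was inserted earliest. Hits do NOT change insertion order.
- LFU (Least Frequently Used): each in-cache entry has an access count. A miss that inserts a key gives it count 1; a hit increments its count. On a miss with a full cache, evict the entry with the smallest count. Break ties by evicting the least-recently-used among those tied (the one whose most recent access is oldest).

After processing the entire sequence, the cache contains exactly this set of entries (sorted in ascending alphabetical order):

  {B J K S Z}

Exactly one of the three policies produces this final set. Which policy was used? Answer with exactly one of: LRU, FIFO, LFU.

Simulating under each policy and comparing final sets:
  LRU: final set = {B E J K S} -> differs
  FIFO: final set = {B J K S Z} -> MATCHES target
  LFU: final set = {B E J K S} -> differs
Only FIFO produces the target set.

Answer: FIFO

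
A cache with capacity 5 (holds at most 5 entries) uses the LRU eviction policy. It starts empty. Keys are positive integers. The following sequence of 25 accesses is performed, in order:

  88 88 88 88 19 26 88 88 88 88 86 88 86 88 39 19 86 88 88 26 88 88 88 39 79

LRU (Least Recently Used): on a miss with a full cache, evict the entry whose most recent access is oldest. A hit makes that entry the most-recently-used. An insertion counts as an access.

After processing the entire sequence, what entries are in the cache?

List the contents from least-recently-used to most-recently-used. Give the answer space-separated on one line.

Answer: 86 26 88 39 79

Derivation:
LRU simulation (capacity=5):
  1. access 88: MISS. Cache (LRU->MRU): [88]
  2. access 88: HIT. Cache (LRU->MRU): [88]
  3. access 88: HIT. Cache (LRU->MRU): [88]
  4. access 88: HIT. Cache (LRU->MRU): [88]
  5. access 19: MISS. Cache (LRU->MRU): [88 19]
  6. access 26: MISS. Cache (LRU->MRU): [88 19 26]
  7. access 88: HIT. Cache (LRU->MRU): [19 26 88]
  8. access 88: HIT. Cache (LRU->MRU): [19 26 88]
  9. access 88: HIT. Cache (LRU->MRU): [19 26 88]
  10. access 88: HIT. Cache (LRU->MRU): [19 26 88]
  11. access 86: MISS. Cache (LRU->MRU): [19 26 88 86]
  12. access 88: HIT. Cache (LRU->MRU): [19 26 86 88]
  13. access 86: HIT. Cache (LRU->MRU): [19 26 88 86]
  14. access 88: HIT. Cache (LRU->MRU): [19 26 86 88]
  15. access 39: MISS. Cache (LRU->MRU): [19 26 86 88 39]
  16. access 19: HIT. Cache (LRU->MRU): [26 86 88 39 19]
  17. access 86: HIT. Cache (LRU->MRU): [26 88 39 19 86]
  18. access 88: HIT. Cache (LRU->MRU): [26 39 19 86 88]
  19. access 88: HIT. Cache (LRU->MRU): [26 39 19 86 88]
  20. access 26: HIT. Cache (LRU->MRU): [39 19 86 88 26]
  21. access 88: HIT. Cache (LRU->MRU): [39 19 86 26 88]
  22. access 88: HIT. Cache (LRU->MRU): [39 19 86 26 88]
  23. access 88: HIT. Cache (LRU->MRU): [39 19 86 26 88]
  24. access 39: HIT. Cache (LRU->MRU): [19 86 26 88 39]
  25. access 79: MISS, evict 19. Cache (LRU->MRU): [86 26 88 39 79]
Total: 19 hits, 6 misses, 1 evictions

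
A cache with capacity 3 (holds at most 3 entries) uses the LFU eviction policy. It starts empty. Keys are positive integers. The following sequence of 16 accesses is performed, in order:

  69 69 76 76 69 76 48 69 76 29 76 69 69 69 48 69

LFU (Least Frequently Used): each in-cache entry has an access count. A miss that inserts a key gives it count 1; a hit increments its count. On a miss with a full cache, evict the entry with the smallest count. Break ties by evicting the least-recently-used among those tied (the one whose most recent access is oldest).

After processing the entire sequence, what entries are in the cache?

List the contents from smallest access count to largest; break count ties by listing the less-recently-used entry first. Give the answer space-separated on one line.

Answer: 48 76 69

Derivation:
LFU simulation (capacity=3):
  1. access 69: MISS. Cache: [69(c=1)]
  2. access 69: HIT, count now 2. Cache: [69(c=2)]
  3. access 76: MISS. Cache: [76(c=1) 69(c=2)]
  4. access 76: HIT, count now 2. Cache: [69(c=2) 76(c=2)]
  5. access 69: HIT, count now 3. Cache: [76(c=2) 69(c=3)]
  6. access 76: HIT, count now 3. Cache: [69(c=3) 76(c=3)]
  7. access 48: MISS. Cache: [48(c=1) 69(c=3) 76(c=3)]
  8. access 69: HIT, count now 4. Cache: [48(c=1) 76(c=3) 69(c=4)]
  9. access 76: HIT, count now 4. Cache: [48(c=1) 69(c=4) 76(c=4)]
  10. access 29: MISS, evict 48(c=1). Cache: [29(c=1) 69(c=4) 76(c=4)]
  11. access 76: HIT, count now 5. Cache: [29(c=1) 69(c=4) 76(c=5)]
  12. access 69: HIT, count now 5. Cache: [29(c=1) 76(c=5) 69(c=5)]
  13. access 69: HIT, count now 6. Cache: [29(c=1) 76(c=5) 69(c=6)]
  14. access 69: HIT, count now 7. Cache: [29(c=1) 76(c=5) 69(c=7)]
  15. access 48: MISS, evict 29(c=1). Cache: [48(c=1) 76(c=5) 69(c=7)]
  16. access 69: HIT, count now 8. Cache: [48(c=1) 76(c=5) 69(c=8)]
Total: 11 hits, 5 misses, 2 evictions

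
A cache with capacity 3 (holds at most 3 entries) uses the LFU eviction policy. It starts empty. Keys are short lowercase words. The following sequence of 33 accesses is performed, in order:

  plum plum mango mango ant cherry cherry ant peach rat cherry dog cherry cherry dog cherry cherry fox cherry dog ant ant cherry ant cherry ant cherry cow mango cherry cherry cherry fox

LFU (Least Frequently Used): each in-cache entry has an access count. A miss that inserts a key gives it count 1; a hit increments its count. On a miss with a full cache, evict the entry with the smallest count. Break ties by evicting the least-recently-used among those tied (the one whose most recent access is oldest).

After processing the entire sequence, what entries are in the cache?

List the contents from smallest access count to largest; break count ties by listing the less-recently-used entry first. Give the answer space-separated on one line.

LFU simulation (capacity=3):
  1. access plum: MISS. Cache: [plum(c=1)]
  2. access plum: HIT, count now 2. Cache: [plum(c=2)]
  3. access mango: MISS. Cache: [mango(c=1) plum(c=2)]
  4. access mango: HIT, count now 2. Cache: [plum(c=2) mango(c=2)]
  5. access ant: MISS. Cache: [ant(c=1) plum(c=2) mango(c=2)]
  6. access cherry: MISS, evict ant(c=1). Cache: [cherry(c=1) plum(c=2) mango(c=2)]
  7. access cherry: HIT, count now 2. Cache: [plum(c=2) mango(c=2) cherry(c=2)]
  8. access ant: MISS, evict plum(c=2). Cache: [ant(c=1) mango(c=2) cherry(c=2)]
  9. access peach: MISS, evict ant(c=1). Cache: [peach(c=1) mango(c=2) cherry(c=2)]
  10. access rat: MISS, evict peach(c=1). Cache: [rat(c=1) mango(c=2) cherry(c=2)]
  11. access cherry: HIT, count now 3. Cache: [rat(c=1) mango(c=2) cherry(c=3)]
  12. access dog: MISS, evict rat(c=1). Cache: [dog(c=1) mango(c=2) cherry(c=3)]
  13. access cherry: HIT, count now 4. Cache: [dog(c=1) mango(c=2) cherry(c=4)]
  14. access cherry: HIT, count now 5. Cache: [dog(c=1) mango(c=2) cherry(c=5)]
  15. access dog: HIT, count now 2. Cache: [mango(c=2) dog(c=2) cherry(c=5)]
  16. access cherry: HIT, count now 6. Cache: [mango(c=2) dog(c=2) cherry(c=6)]
  17. access cherry: HIT, count now 7. Cache: [mango(c=2) dog(c=2) cherry(c=7)]
  18. access fox: MISS, evict mango(c=2). Cache: [fox(c=1) dog(c=2) cherry(c=7)]
  19. access cherry: HIT, count now 8. Cache: [fox(c=1) dog(c=2) cherry(c=8)]
  20. access dog: HIT, count now 3. Cache: [fox(c=1) dog(c=3) cherry(c=8)]
  21. access ant: MISS, evict fox(c=1). Cache: [ant(c=1) dog(c=3) cherry(c=8)]
  22. access ant: HIT, count now 2. Cache: [ant(c=2) dog(c=3) cherry(c=8)]
  23. access cherry: HIT, count now 9. Cache: [ant(c=2) dog(c=3) cherry(c=9)]
  24. access ant: HIT, count now 3. Cache: [dog(c=3) ant(c=3) cherry(c=9)]
  25. access cherry: HIT, count now 10. Cache: [dog(c=3) ant(c=3) cherry(c=10)]
  26. access ant: HIT, count now 4. Cache: [dog(c=3) ant(c=4) cherry(c=10)]
  27. access cherry: HIT, count now 11. Cache: [dog(c=3) ant(c=4) cherry(c=11)]
  28. access cow: MISS, evict dog(c=3). Cache: [cow(c=1) ant(c=4) cherry(c=11)]
  29. access mango: MISS, evict cow(c=1). Cache: [mango(c=1) ant(c=4) cherry(c=11)]
  30. access cherry: HIT, count now 12. Cache: [mango(c=1) ant(c=4) cherry(c=12)]
  31. access cherry: HIT, count now 13. Cache: [mango(c=1) ant(c=4) cherry(c=13)]
  32. access cherry: HIT, count now 14. Cache: [mango(c=1) ant(c=4) cherry(c=14)]
  33. access fox: MISS, evict mango(c=1). Cache: [fox(c=1) ant(c=4) cherry(c=14)]
Total: 20 hits, 13 misses, 10 evictions

Answer: fox ant cherry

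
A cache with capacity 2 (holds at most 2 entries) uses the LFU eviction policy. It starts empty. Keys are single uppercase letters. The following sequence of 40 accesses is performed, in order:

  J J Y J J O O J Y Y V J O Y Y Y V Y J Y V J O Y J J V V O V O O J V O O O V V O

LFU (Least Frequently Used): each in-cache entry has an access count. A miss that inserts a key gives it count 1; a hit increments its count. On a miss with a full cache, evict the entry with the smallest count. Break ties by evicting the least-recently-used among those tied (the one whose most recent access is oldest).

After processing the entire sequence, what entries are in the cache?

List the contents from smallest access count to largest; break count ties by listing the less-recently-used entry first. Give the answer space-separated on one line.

LFU simulation (capacity=2):
  1. access J: MISS. Cache: [J(c=1)]
  2. access J: HIT, count now 2. Cache: [J(c=2)]
  3. access Y: MISS. Cache: [Y(c=1) J(c=2)]
  4. access J: HIT, count now 3. Cache: [Y(c=1) J(c=3)]
  5. access J: HIT, count now 4. Cache: [Y(c=1) J(c=4)]
  6. access O: MISS, evict Y(c=1). Cache: [O(c=1) J(c=4)]
  7. access O: HIT, count now 2. Cache: [O(c=2) J(c=4)]
  8. access J: HIT, count now 5. Cache: [O(c=2) J(c=5)]
  9. access Y: MISS, evict O(c=2). Cache: [Y(c=1) J(c=5)]
  10. access Y: HIT, count now 2. Cache: [Y(c=2) J(c=5)]
  11. access V: MISS, evict Y(c=2). Cache: [V(c=1) J(c=5)]
  12. access J: HIT, count now 6. Cache: [V(c=1) J(c=6)]
  13. access O: MISS, evict V(c=1). Cache: [O(c=1) J(c=6)]
  14. access Y: MISS, evict O(c=1). Cache: [Y(c=1) J(c=6)]
  15. access Y: HIT, count now 2. Cache: [Y(c=2) J(c=6)]
  16. access Y: HIT, count now 3. Cache: [Y(c=3) J(c=6)]
  17. access V: MISS, evict Y(c=3). Cache: [V(c=1) J(c=6)]
  18. access Y: MISS, evict V(c=1). Cache: [Y(c=1) J(c=6)]
  19. access J: HIT, count now 7. Cache: [Y(c=1) J(c=7)]
  20. access Y: HIT, count now 2. Cache: [Y(c=2) J(c=7)]
  21. access V: MISS, evict Y(c=2). Cache: [V(c=1) J(c=7)]
  22. access J: HIT, count now 8. Cache: [V(c=1) J(c=8)]
  23. access O: MISS, evict V(c=1). Cache: [O(c=1) J(c=8)]
  24. access Y: MISS, evict O(c=1). Cache: [Y(c=1) J(c=8)]
  25. access J: HIT, count now 9. Cache: [Y(c=1) J(c=9)]
  26. access J: HIT, count now 10. Cache: [Y(c=1) J(c=10)]
  27. access V: MISS, evict Y(c=1). Cache: [V(c=1) J(c=10)]
  28. access V: HIT, count now 2. Cache: [V(c=2) J(c=10)]
  29. access O: MISS, evict V(c=2). Cache: [O(c=1) J(c=10)]
  30. access V: MISS, evict O(c=1). Cache: [V(c=1) J(c=10)]
  31. access O: MISS, evict V(c=1). Cache: [O(c=1) J(c=10)]
  32. access O: HIT, count now 2. Cache: [O(c=2) J(c=10)]
  33. access J: HIT, count now 11. Cache: [O(c=2) J(c=11)]
  34. access V: MISS, evict O(c=2). Cache: [V(c=1) J(c=11)]
  35. access O: MISS, evict V(c=1). Cache: [O(c=1) J(c=11)]
  36. access O: HIT, count now 2. Cache: [O(c=2) J(c=11)]
  37. access O: HIT, count now 3. Cache: [O(c=3) J(c=11)]
  38. access V: MISS, evict O(c=3). Cache: [V(c=1) J(c=11)]
  39. access V: HIT, count now 2. Cache: [V(c=2) J(c=11)]
  40. access O: MISS, evict V(c=2). Cache: [O(c=1) J(c=11)]
Total: 20 hits, 20 misses, 18 evictions

Answer: O J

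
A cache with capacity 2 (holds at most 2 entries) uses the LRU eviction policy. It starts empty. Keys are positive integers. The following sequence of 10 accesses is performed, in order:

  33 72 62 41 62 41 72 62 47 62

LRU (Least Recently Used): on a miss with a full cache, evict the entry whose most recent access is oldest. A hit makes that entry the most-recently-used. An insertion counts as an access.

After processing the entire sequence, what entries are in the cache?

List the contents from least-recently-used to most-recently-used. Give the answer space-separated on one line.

LRU simulation (capacity=2):
  1. access 33: MISS. Cache (LRU->MRU): [33]
  2. access 72: MISS. Cache (LRU->MRU): [33 72]
  3. access 62: MISS, evict 33. Cache (LRU->MRU): [72 62]
  4. access 41: MISS, evict 72. Cache (LRU->MRU): [62 41]
  5. access 62: HIT. Cache (LRU->MRU): [41 62]
  6. access 41: HIT. Cache (LRU->MRU): [62 41]
  7. access 72: MISS, evict 62. Cache (LRU->MRU): [41 72]
  8. access 62: MISS, evict 41. Cache (LRU->MRU): [72 62]
  9. access 47: MISS, evict 72. Cache (LRU->MRU): [62 47]
  10. access 62: HIT. Cache (LRU->MRU): [47 62]
Total: 3 hits, 7 misses, 5 evictions

Answer: 47 62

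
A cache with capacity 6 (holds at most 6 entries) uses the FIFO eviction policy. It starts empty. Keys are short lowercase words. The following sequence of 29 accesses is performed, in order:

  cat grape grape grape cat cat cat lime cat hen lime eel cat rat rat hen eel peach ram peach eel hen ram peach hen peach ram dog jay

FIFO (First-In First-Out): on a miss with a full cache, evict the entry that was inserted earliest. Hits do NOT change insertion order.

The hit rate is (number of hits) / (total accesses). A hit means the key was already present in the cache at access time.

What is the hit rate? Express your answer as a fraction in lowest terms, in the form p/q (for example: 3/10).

FIFO simulation (capacity=6):
  1. access cat: MISS. Cache (old->new): [cat]
  2. access grape: MISS. Cache (old->new): [cat grape]
  3. access grape: HIT. Cache (old->new): [cat grape]
  4. access grape: HIT. Cache (old->new): [cat grape]
  5. access cat: HIT. Cache (old->new): [cat grape]
  6. access cat: HIT. Cache (old->new): [cat grape]
  7. access cat: HIT. Cache (old->new): [cat grape]
  8. access lime: MISS. Cache (old->new): [cat grape lime]
  9. access cat: HIT. Cache (old->new): [cat grape lime]
  10. access hen: MISS. Cache (old->new): [cat grape lime hen]
  11. access lime: HIT. Cache (old->new): [cat grape lime hen]
  12. access eel: MISS. Cache (old->new): [cat grape lime hen eel]
  13. access cat: HIT. Cache (old->new): [cat grape lime hen eel]
  14. access rat: MISS. Cache (old->new): [cat grape lime hen eel rat]
  15. access rat: HIT. Cache (old->new): [cat grape lime hen eel rat]
  16. access hen: HIT. Cache (old->new): [cat grape lime hen eel rat]
  17. access eel: HIT. Cache (old->new): [cat grape lime hen eel rat]
  18. access peach: MISS, evict cat. Cache (old->new): [grape lime hen eel rat peach]
  19. access ram: MISS, evict grape. Cache (old->new): [lime hen eel rat peach ram]
  20. access peach: HIT. Cache (old->new): [lime hen eel rat peach ram]
  21. access eel: HIT. Cache (old->new): [lime hen eel rat peach ram]
  22. access hen: HIT. Cache (old->new): [lime hen eel rat peach ram]
  23. access ram: HIT. Cache (old->new): [lime hen eel rat peach ram]
  24. access peach: HIT. Cache (old->new): [lime hen eel rat peach ram]
  25. access hen: HIT. Cache (old->new): [lime hen eel rat peach ram]
  26. access peach: HIT. Cache (old->new): [lime hen eel rat peach ram]
  27. access ram: HIT. Cache (old->new): [lime hen eel rat peach ram]
  28. access dog: MISS, evict lime. Cache (old->new): [hen eel rat peach ram dog]
  29. access jay: MISS, evict hen. Cache (old->new): [eel rat peach ram dog jay]
Total: 19 hits, 10 misses, 4 evictions

Hit rate = 19/29

Answer: 19/29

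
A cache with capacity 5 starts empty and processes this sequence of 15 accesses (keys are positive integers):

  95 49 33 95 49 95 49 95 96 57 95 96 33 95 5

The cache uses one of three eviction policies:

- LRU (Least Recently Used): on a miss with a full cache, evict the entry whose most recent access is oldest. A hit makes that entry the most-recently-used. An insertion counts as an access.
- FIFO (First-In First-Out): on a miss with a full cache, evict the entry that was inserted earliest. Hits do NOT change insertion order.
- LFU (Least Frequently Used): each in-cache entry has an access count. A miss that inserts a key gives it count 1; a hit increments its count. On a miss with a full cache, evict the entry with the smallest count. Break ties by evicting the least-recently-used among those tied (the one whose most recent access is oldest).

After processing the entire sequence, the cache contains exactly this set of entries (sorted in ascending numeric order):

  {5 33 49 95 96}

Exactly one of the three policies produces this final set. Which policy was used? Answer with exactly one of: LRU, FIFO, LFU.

Simulating under each policy and comparing final sets:
  LRU: final set = {5 33 57 95 96} -> differs
  FIFO: final set = {5 33 49 57 96} -> differs
  LFU: final set = {5 33 49 95 96} -> MATCHES target
Only LFU produces the target set.

Answer: LFU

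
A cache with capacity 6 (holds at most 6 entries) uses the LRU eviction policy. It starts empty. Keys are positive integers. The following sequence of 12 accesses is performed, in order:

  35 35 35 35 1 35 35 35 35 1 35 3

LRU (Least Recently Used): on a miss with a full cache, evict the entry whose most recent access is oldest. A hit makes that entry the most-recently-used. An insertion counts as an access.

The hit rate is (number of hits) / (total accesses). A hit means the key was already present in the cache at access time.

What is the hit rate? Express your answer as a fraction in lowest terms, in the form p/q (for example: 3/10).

LRU simulation (capacity=6):
  1. access 35: MISS. Cache (LRU->MRU): [35]
  2. access 35: HIT. Cache (LRU->MRU): [35]
  3. access 35: HIT. Cache (LRU->MRU): [35]
  4. access 35: HIT. Cache (LRU->MRU): [35]
  5. access 1: MISS. Cache (LRU->MRU): [35 1]
  6. access 35: HIT. Cache (LRU->MRU): [1 35]
  7. access 35: HIT. Cache (LRU->MRU): [1 35]
  8. access 35: HIT. Cache (LRU->MRU): [1 35]
  9. access 35: HIT. Cache (LRU->MRU): [1 35]
  10. access 1: HIT. Cache (LRU->MRU): [35 1]
  11. access 35: HIT. Cache (LRU->MRU): [1 35]
  12. access 3: MISS. Cache (LRU->MRU): [1 35 3]
Total: 9 hits, 3 misses, 0 evictions

Hit rate = 9/12 = 3/4

Answer: 3/4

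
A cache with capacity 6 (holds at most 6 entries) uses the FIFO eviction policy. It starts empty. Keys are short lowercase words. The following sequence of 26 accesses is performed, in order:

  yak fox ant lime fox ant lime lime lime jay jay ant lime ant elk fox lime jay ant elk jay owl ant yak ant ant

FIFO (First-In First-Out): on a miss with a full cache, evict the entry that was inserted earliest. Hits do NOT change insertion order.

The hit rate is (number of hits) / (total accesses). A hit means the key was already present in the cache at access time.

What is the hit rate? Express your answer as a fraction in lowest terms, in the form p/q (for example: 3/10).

FIFO simulation (capacity=6):
  1. access yak: MISS. Cache (old->new): [yak]
  2. access fox: MISS. Cache (old->new): [yak fox]
  3. access ant: MISS. Cache (old->new): [yak fox ant]
  4. access lime: MISS. Cache (old->new): [yak fox ant lime]
  5. access fox: HIT. Cache (old->new): [yak fox ant lime]
  6. access ant: HIT. Cache (old->new): [yak fox ant lime]
  7. access lime: HIT. Cache (old->new): [yak fox ant lime]
  8. access lime: HIT. Cache (old->new): [yak fox ant lime]
  9. access lime: HIT. Cache (old->new): [yak fox ant lime]
  10. access jay: MISS. Cache (old->new): [yak fox ant lime jay]
  11. access jay: HIT. Cache (old->new): [yak fox ant lime jay]
  12. access ant: HIT. Cache (old->new): [yak fox ant lime jay]
  13. access lime: HIT. Cache (old->new): [yak fox ant lime jay]
  14. access ant: HIT. Cache (old->new): [yak fox ant lime jay]
  15. access elk: MISS. Cache (old->new): [yak fox ant lime jay elk]
  16. access fox: HIT. Cache (old->new): [yak fox ant lime jay elk]
  17. access lime: HIT. Cache (old->new): [yak fox ant lime jay elk]
  18. access jay: HIT. Cache (old->new): [yak fox ant lime jay elk]
  19. access ant: HIT. Cache (old->new): [yak fox ant lime jay elk]
  20. access elk: HIT. Cache (old->new): [yak fox ant lime jay elk]
  21. access jay: HIT. Cache (old->new): [yak fox ant lime jay elk]
  22. access owl: MISS, evict yak. Cache (old->new): [fox ant lime jay elk owl]
  23. access ant: HIT. Cache (old->new): [fox ant lime jay elk owl]
  24. access yak: MISS, evict fox. Cache (old->new): [ant lime jay elk owl yak]
  25. access ant: HIT. Cache (old->new): [ant lime jay elk owl yak]
  26. access ant: HIT. Cache (old->new): [ant lime jay elk owl yak]
Total: 18 hits, 8 misses, 2 evictions

Hit rate = 18/26 = 9/13

Answer: 9/13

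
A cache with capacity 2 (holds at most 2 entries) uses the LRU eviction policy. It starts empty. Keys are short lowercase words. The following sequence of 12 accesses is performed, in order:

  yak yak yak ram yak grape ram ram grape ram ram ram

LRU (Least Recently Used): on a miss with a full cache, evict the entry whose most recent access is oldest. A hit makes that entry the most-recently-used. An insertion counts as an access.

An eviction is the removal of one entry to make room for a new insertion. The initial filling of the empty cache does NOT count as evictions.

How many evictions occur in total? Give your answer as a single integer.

Answer: 2

Derivation:
LRU simulation (capacity=2):
  1. access yak: MISS. Cache (LRU->MRU): [yak]
  2. access yak: HIT. Cache (LRU->MRU): [yak]
  3. access yak: HIT. Cache (LRU->MRU): [yak]
  4. access ram: MISS. Cache (LRU->MRU): [yak ram]
  5. access yak: HIT. Cache (LRU->MRU): [ram yak]
  6. access grape: MISS, evict ram. Cache (LRU->MRU): [yak grape]
  7. access ram: MISS, evict yak. Cache (LRU->MRU): [grape ram]
  8. access ram: HIT. Cache (LRU->MRU): [grape ram]
  9. access grape: HIT. Cache (LRU->MRU): [ram grape]
  10. access ram: HIT. Cache (LRU->MRU): [grape ram]
  11. access ram: HIT. Cache (LRU->MRU): [grape ram]
  12. access ram: HIT. Cache (LRU->MRU): [grape ram]
Total: 8 hits, 4 misses, 2 evictions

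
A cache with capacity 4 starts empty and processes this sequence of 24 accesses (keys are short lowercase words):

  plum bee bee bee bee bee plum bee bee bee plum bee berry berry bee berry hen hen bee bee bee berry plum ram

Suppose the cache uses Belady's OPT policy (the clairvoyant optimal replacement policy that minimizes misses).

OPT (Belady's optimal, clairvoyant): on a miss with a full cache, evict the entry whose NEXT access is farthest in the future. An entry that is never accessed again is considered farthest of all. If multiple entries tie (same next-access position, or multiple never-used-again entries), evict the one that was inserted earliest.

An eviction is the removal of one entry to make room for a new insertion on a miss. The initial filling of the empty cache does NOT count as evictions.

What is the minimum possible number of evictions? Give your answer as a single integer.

Answer: 1

Derivation:
OPT (Belady) simulation (capacity=4):
  1. access plum: MISS. Cache: [plum]
  2. access bee: MISS. Cache: [plum bee]
  3. access bee: HIT. Next use of bee: step 4. Cache: [plum bee]
  4. access bee: HIT. Next use of bee: step 5. Cache: [plum bee]
  5. access bee: HIT. Next use of bee: step 6. Cache: [plum bee]
  6. access bee: HIT. Next use of bee: step 8. Cache: [plum bee]
  7. access plum: HIT. Next use of plum: step 11. Cache: [plum bee]
  8. access bee: HIT. Next use of bee: step 9. Cache: [plum bee]
  9. access bee: HIT. Next use of bee: step 10. Cache: [plum bee]
  10. access bee: HIT. Next use of bee: step 12. Cache: [plum bee]
  11. access plum: HIT. Next use of plum: step 23. Cache: [plum bee]
  12. access bee: HIT. Next use of bee: step 15. Cache: [plum bee]
  13. access berry: MISS. Cache: [plum bee berry]
  14. access berry: HIT. Next use of berry: step 16. Cache: [plum bee berry]
  15. access bee: HIT. Next use of bee: step 19. Cache: [plum bee berry]
  16. access berry: HIT. Next use of berry: step 22. Cache: [plum bee berry]
  17. access hen: MISS. Cache: [plum bee berry hen]
  18. access hen: HIT. Next use of hen: never. Cache: [plum bee berry hen]
  19. access bee: HIT. Next use of bee: step 20. Cache: [plum bee berry hen]
  20. access bee: HIT. Next use of bee: step 21. Cache: [plum bee berry hen]
  21. access bee: HIT. Next use of bee: never. Cache: [plum bee berry hen]
  22. access berry: HIT. Next use of berry: never. Cache: [plum bee berry hen]
  23. access plum: HIT. Next use of plum: never. Cache: [plum bee berry hen]
  24. access ram: MISS, evict plum (next use: never). Cache: [bee berry hen ram]
Total: 19 hits, 5 misses, 1 evictions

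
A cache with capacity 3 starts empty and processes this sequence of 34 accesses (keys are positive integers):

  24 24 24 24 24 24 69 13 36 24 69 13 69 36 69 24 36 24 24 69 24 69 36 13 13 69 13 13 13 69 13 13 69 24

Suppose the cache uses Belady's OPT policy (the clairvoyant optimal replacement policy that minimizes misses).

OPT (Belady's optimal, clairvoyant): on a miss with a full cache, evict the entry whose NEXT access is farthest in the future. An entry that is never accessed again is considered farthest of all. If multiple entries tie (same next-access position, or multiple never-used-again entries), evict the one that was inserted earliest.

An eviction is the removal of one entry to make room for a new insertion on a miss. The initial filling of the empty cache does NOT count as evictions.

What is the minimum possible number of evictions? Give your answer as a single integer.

OPT (Belady) simulation (capacity=3):
  1. access 24: MISS. Cache: [24]
  2. access 24: HIT. Next use of 24: step 3. Cache: [24]
  3. access 24: HIT. Next use of 24: step 4. Cache: [24]
  4. access 24: HIT. Next use of 24: step 5. Cache: [24]
  5. access 24: HIT. Next use of 24: step 6. Cache: [24]
  6. access 24: HIT. Next use of 24: step 10. Cache: [24]
  7. access 69: MISS. Cache: [24 69]
  8. access 13: MISS. Cache: [24 69 13]
  9. access 36: MISS, evict 13 (next use: step 12). Cache: [24 69 36]
  10. access 24: HIT. Next use of 24: step 16. Cache: [24 69 36]
  11. access 69: HIT. Next use of 69: step 13. Cache: [24 69 36]
  12. access 13: MISS, evict 24 (next use: step 16). Cache: [69 36 13]
  13. access 69: HIT. Next use of 69: step 15. Cache: [69 36 13]
  14. access 36: HIT. Next use of 36: step 17. Cache: [69 36 13]
  15. access 69: HIT. Next use of 69: step 20. Cache: [69 36 13]
  16. access 24: MISS, evict 13 (next use: step 24). Cache: [69 36 24]
  17. access 36: HIT. Next use of 36: step 23. Cache: [69 36 24]
  18. access 24: HIT. Next use of 24: step 19. Cache: [69 36 24]
  19. access 24: HIT. Next use of 24: step 21. Cache: [69 36 24]
  20. access 69: HIT. Next use of 69: step 22. Cache: [69 36 24]
  21. access 24: HIT. Next use of 24: step 34. Cache: [69 36 24]
  22. access 69: HIT. Next use of 69: step 26. Cache: [69 36 24]
  23. access 36: HIT. Next use of 36: never. Cache: [69 36 24]
  24. access 13: MISS, evict 36 (next use: never). Cache: [69 24 13]
  25. access 13: HIT. Next use of 13: step 27. Cache: [69 24 13]
  26. access 69: HIT. Next use of 69: step 30. Cache: [69 24 13]
  27. access 13: HIT. Next use of 13: step 28. Cache: [69 24 13]
  28. access 13: HIT. Next use of 13: step 29. Cache: [69 24 13]
  29. access 13: HIT. Next use of 13: step 31. Cache: [69 24 13]
  30. access 69: HIT. Next use of 69: step 33. Cache: [69 24 13]
  31. access 13: HIT. Next use of 13: step 32. Cache: [69 24 13]
  32. access 13: HIT. Next use of 13: never. Cache: [69 24 13]
  33. access 69: HIT. Next use of 69: never. Cache: [69 24 13]
  34. access 24: HIT. Next use of 24: never. Cache: [69 24 13]
Total: 27 hits, 7 misses, 4 evictions

Answer: 4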